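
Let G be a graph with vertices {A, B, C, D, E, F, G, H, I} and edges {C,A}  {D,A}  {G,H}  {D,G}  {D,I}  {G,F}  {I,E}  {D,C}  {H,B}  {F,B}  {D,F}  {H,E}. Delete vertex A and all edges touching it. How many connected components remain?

1

With A gone, the remaining components are: {B, C, D, E, F, G, H, I}.
That is 1 component.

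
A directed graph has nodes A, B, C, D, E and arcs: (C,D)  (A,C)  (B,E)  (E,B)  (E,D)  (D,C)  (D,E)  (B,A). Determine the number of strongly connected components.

{A, B, C, D, E} are all mutually reachable — one SCC of size 5.
That gives 1 strongly connected component.

1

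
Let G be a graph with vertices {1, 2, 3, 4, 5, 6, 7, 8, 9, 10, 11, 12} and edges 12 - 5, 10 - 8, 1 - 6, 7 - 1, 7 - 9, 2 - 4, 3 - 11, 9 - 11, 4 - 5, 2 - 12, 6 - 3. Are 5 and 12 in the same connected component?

From 5 we can reach 2, 4, 5, 12, which includes 12.

Yes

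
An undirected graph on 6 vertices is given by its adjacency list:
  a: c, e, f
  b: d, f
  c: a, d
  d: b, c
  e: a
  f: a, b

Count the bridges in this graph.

The edges on the cycle a-f-b-d-c-a are not bridges since each lies on that cycle.
But removing a-e disconnects a from e — this is a bridge.

1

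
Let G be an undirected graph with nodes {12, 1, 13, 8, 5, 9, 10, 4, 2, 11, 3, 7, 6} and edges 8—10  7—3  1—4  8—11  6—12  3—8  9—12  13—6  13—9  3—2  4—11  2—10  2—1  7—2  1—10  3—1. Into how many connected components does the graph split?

3

5 is isolated — a component by itself.
Starting from 6 we can reach 6, 9, 12, 13. That is one component of size 4.
Starting from 1 we can reach 1, 2, 3, 4, 7, 8, 10, 11. That is one component of size 8.
Total: 3 components.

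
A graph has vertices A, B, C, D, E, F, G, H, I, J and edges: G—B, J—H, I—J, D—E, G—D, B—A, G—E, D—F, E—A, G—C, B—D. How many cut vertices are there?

3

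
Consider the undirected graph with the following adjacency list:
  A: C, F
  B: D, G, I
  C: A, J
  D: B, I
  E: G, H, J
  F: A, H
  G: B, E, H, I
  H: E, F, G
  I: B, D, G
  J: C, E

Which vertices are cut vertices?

G

Removing G increases the component count from 1 to 2, so G is a cut vertex.
By contrast removing B leaves 1 component; it is not a cut vertex. No other vertex is a cut vertex either.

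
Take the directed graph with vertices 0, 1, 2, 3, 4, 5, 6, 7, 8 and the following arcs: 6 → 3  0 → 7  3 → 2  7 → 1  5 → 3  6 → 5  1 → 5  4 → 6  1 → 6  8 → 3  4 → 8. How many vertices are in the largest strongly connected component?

{7} is an SCC by itself.
{4} is an SCC by itself.
{2} is an SCC by itself.
{0} is an SCC by itself.
{8} is an SCC by itself.
(and 4 more singleton SCCs)
The largest has 1 vertex.

1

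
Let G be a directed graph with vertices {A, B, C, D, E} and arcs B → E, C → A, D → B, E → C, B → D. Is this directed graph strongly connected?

No

There is no directed path from E to D, so the graph is not strongly connected.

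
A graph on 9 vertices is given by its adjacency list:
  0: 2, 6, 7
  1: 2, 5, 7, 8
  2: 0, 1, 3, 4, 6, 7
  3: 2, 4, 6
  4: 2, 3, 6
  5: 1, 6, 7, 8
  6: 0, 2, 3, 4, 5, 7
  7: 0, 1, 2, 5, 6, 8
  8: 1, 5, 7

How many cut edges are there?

The edges on the cycle 6-2-4-6 are not bridges since each lies on that cycle.
Every edge lies on some cycle, so there are no bridges.

0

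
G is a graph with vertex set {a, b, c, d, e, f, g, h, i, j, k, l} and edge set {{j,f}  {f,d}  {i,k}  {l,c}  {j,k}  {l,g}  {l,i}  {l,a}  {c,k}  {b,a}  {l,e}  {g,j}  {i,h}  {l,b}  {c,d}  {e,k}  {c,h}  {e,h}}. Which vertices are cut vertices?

l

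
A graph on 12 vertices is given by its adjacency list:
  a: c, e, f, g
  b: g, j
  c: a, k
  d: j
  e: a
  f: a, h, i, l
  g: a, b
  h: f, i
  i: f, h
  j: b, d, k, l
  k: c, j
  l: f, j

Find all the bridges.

The edges on the cycle f-h-i-f are not bridges since each lies on that cycle.
But removing a-e disconnects a from e; removing d-j disconnects d from j — these are bridges.

a-e, d-j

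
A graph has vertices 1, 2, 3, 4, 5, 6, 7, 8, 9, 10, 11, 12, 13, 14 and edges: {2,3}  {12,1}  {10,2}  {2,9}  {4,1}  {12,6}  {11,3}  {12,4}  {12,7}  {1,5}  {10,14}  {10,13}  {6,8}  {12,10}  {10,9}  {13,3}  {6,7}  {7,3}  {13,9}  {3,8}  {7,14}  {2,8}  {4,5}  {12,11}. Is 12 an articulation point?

Yes

Deleting 12 raises the number of components from 1 to 2, so 12 is a cut vertex.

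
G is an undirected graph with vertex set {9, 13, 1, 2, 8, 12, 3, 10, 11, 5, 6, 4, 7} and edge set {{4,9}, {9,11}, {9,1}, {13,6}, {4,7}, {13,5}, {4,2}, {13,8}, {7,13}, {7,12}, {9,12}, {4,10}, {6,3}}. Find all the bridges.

1-9, 10-4, 11-9, 13-5, 13-6, 13-7, 13-8, 2-4, 3-6

The edges on the cycle 4-7-12-9-4 are not bridges since each lies on that cycle.
But removing 4–2 disconnects 4 from 2; removing 9–11 disconnects 9 from 11; removing 13–7 disconnects 13 from 7; removing 3–6 disconnects 3 from 6 — these are bridges.
In total 9 edges are bridges.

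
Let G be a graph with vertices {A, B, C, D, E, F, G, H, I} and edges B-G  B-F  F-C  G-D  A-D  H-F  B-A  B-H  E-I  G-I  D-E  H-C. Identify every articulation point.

Removing B increases the component count from 1 to 2, so B is a cut vertex.
By contrast removing I leaves 1 component; it is not a cut vertex. No other vertex is a cut vertex either.

B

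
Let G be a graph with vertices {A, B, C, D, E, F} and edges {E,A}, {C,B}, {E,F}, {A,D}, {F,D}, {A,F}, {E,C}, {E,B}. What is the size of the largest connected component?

6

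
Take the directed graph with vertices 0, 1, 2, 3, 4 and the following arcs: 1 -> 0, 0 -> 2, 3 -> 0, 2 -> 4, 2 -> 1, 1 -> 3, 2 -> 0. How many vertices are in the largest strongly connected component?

4

{0, 1, 2, 3} are all mutually reachable — one SCC of size 4.
{4} is an SCC by itself.
The largest has 4 vertices.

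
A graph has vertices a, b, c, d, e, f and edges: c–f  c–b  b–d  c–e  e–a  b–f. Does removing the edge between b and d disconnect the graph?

Yes

Removing b–d leaves no path between b and d: the component count goes from 1 to 2. So it is a bridge.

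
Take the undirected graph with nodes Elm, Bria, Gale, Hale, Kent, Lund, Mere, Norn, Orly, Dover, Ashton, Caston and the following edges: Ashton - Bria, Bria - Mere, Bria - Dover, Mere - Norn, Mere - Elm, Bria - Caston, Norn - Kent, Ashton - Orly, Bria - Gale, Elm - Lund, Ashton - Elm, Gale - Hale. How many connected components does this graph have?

1

Starting from Elm we can reach Elm, Bria, Gale, Hale, Kent, Lund, Mere, Norn, Orly, Dover, Ashton, Caston. That is one component of size 12.
Total: 1 component.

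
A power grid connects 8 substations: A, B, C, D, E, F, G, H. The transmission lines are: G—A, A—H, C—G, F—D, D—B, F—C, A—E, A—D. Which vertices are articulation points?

A, D

Removing A increases the component count from 1 to 3, so A is a cut vertex.
Removing D increases the component count from 1 to 2, so D is a cut vertex.
By contrast removing G leaves 1 component; it is not a cut vertex. No other vertex is a cut vertex either.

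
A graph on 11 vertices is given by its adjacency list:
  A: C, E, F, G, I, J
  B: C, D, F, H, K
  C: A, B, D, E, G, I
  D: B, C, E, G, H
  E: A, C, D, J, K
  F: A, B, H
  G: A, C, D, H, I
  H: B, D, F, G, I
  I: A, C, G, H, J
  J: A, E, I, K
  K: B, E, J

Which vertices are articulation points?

Removing B, for instance, still leaves 1 component. No single vertex removal increases the component count — the graph has no articulation points.

none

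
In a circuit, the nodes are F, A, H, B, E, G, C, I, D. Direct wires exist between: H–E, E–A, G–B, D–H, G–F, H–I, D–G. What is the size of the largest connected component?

C is isolated — a component by itself.
Starting from A we can reach A, B, D, E, F, G, H, I. That is one component of size 8.
The largest has 8 vertices.

8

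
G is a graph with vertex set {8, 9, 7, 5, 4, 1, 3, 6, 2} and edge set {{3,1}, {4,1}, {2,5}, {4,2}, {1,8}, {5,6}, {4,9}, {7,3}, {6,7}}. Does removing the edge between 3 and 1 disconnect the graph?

After removing 3—1, the path 3-7-6-5-2-4-1 still connects them, so the edge is not a bridge.

No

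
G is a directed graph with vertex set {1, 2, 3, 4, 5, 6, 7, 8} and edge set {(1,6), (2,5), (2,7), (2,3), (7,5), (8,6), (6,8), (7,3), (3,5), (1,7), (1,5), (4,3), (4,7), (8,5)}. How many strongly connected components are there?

{6, 8} are all mutually reachable — one SCC of size 2.
{2} is an SCC by itself.
{3} is an SCC by itself.
{4} is an SCC by itself.
{5} is an SCC by itself.
(and 2 more singleton SCCs)
That gives 7 strongly connected components.

7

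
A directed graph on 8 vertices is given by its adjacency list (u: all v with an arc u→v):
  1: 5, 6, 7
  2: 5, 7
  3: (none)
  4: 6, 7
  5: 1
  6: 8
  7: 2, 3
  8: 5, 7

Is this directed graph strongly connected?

There is no directed path from 8 to 4, so the graph is not strongly connected.

No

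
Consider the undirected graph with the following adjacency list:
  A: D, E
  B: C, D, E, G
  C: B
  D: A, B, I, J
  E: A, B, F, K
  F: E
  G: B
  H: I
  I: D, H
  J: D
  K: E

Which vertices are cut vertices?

B, D, E, I

Removing B increases the component count from 1 to 3, so B is a cut vertex.
Removing D increases the component count from 1 to 3, so D is a cut vertex.
Removing E increases the component count from 1 to 3, so E is a cut vertex.
Likewise I is a cut vertex.
By contrast removing K leaves 1 component; it is not a cut vertex. No other vertex is a cut vertex either.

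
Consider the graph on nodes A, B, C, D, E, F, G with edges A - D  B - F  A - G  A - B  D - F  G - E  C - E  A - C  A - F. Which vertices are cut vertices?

A

Removing A increases the component count from 1 to 2, so A is a cut vertex.
By contrast removing B leaves 1 component; it is not a cut vertex. No other vertex is a cut vertex either.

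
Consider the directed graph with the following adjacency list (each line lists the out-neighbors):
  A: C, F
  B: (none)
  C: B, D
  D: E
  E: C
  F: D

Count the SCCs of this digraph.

{C, D, E} are all mutually reachable — one SCC of size 3.
{A} is an SCC by itself.
{B} is an SCC by itself.
{F} is an SCC by itself.
That gives 4 strongly connected components.

4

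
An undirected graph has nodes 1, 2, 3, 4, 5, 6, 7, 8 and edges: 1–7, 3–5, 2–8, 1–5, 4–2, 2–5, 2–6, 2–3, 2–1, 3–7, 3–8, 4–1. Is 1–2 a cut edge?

No

After removing 1–2, the path 1-4-2 still connects them, so the edge is not a bridge.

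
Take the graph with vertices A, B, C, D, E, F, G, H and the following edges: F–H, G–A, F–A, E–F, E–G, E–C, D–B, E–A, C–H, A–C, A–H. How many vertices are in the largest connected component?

Starting from B we can reach B, D. That is one component of size 2.
Starting from A we can reach A, C, E, F, G, H. That is one component of size 6.
The largest has 6 vertices.

6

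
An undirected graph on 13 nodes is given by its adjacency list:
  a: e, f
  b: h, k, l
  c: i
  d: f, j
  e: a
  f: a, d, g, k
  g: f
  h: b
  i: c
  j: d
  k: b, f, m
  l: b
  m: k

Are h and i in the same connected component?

No

The component containing h is {a, b, d, e, f, g, h, j, k, l, m}, and i is not in it.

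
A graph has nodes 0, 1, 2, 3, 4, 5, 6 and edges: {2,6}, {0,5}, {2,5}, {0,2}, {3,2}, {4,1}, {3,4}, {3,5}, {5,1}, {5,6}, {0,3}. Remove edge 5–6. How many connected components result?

1

5 and 6 are still connected via 5-2-6, so the component count stays at 1.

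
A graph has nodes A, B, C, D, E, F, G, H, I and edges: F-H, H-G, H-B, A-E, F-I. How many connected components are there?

4

D is isolated — a component by itself.
C is isolated — a component by itself.
Starting from A we can reach A, E. That is one component of size 2.
Starting from B we can reach B, F, G, H, I. That is one component of size 5.
Total: 4 components.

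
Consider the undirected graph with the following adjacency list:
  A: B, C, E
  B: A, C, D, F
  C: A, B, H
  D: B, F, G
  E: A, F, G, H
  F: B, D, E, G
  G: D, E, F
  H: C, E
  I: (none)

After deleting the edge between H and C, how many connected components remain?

2

H and C are still connected via H-E-A-C, so the component count stays at 2.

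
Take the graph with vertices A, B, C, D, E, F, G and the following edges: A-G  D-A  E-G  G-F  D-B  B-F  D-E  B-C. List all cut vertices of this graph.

B

Removing B increases the component count from 1 to 2, so B is a cut vertex.
By contrast removing D leaves 1 component; it is not a cut vertex. No other vertex is a cut vertex either.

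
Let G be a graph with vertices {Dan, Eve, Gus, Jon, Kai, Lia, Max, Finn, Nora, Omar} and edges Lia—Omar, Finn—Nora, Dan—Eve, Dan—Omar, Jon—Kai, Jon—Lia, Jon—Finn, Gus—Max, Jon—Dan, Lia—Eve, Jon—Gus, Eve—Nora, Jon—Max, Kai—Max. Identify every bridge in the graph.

The edges on the cycle Jon-Kai-Max-Jon are not bridges since each lies on that cycle.
Every edge lies on some cycle, so there are no bridges.

none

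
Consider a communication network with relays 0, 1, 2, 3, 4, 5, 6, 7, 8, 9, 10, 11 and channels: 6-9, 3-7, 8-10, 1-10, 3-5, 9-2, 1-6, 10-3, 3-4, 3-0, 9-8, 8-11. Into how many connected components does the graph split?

1

Starting from 0 we can reach 0, 1, 2, 3, 4, 5, 6, 7, 8, 9, 10, 11. That is one component of size 12.
Total: 1 component.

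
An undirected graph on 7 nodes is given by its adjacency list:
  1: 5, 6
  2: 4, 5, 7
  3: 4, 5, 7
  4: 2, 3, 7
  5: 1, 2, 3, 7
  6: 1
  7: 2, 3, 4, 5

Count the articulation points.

2

Removing 1 increases the component count from 1 to 2, so 1 is a cut vertex.
Removing 5 increases the component count from 1 to 2, so 5 is a cut vertex.
By contrast removing 2 leaves 1 component; it is not a cut vertex. No other vertex is a cut vertex either.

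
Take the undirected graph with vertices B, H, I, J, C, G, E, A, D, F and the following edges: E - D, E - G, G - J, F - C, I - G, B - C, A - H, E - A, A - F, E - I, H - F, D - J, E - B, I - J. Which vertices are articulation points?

E

Removing E increases the component count from 1 to 2, so E is a cut vertex.
By contrast removing A leaves 1 component; it is not a cut vertex. No other vertex is a cut vertex either.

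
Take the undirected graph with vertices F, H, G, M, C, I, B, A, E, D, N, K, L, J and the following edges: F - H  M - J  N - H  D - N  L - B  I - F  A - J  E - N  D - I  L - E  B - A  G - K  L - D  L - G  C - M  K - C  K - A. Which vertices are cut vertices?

Removing L increases the component count from 1 to 2, so L is a cut vertex.
By contrast removing G leaves 1 component; it is not a cut vertex. No other vertex is a cut vertex either.

L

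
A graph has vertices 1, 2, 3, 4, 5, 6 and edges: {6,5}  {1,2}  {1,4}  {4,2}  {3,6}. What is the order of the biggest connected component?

Starting from 1 we can reach 1, 2, 4. That is one component of size 3.
Starting from 3 we can reach 3, 5, 6. That is one component of size 3.
The largest has 3 vertices.

3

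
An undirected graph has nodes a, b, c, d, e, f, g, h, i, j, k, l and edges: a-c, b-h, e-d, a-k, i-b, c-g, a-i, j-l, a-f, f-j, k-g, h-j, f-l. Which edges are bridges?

The edges on the cycle a-i-b-h-j-l-f-a are not bridges since each lies on that cycle.
But removing e-d disconnects e from d — this is a bridge.

d-e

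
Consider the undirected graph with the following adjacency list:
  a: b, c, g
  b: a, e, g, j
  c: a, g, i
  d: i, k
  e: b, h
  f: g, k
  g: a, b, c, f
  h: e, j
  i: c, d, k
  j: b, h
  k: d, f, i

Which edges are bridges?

The edges on the cycle b-e-h-j-b are not bridges since each lies on that cycle.
Every edge lies on some cycle, so there are no bridges.

none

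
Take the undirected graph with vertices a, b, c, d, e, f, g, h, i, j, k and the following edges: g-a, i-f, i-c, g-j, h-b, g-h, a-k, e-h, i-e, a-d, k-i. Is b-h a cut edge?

Yes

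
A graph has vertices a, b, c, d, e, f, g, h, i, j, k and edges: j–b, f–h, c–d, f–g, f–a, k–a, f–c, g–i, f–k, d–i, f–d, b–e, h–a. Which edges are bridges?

The edges on the cycle f-g-i-d-f are not bridges since each lies on that cycle.
But removing j–b disconnects j from b; removing b–e disconnects b from e — these are bridges.

b-e, b-j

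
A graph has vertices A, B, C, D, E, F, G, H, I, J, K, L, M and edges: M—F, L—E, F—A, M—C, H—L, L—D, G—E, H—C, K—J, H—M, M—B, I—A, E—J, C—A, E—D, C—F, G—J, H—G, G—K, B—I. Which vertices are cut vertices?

H

Removing H increases the component count from 1 to 2, so H is a cut vertex.
By contrast removing D leaves 1 component; it is not a cut vertex. No other vertex is a cut vertex either.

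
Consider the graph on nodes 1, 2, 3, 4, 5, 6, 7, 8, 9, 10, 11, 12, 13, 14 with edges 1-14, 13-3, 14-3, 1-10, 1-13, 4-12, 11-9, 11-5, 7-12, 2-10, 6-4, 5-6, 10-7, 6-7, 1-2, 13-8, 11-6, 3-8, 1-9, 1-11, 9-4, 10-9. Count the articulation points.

1

Removing 1 increases the component count from 1 to 2, so 1 is a cut vertex.
By contrast removing 3 leaves 1 component; it is not a cut vertex. No other vertex is a cut vertex either.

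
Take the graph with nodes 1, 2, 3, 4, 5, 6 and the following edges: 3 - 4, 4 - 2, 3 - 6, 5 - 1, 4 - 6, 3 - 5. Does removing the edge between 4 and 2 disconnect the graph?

Yes

Removing 4 - 2 leaves no path between 4 and 2: the component count goes from 1 to 2. So it is a bridge.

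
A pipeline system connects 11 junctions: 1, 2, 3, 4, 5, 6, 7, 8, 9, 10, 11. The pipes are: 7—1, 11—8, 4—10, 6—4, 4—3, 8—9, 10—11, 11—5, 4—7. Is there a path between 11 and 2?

The component containing 11 is {1, 3, 4, 5, 6, 7, 8, 9, 10, 11}, and 2 is not in it.

No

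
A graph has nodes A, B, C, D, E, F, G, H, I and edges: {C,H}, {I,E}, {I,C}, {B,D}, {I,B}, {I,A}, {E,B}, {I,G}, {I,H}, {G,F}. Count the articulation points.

3

Removing B increases the component count from 1 to 2, so B is a cut vertex.
Removing G increases the component count from 1 to 2, so G is a cut vertex.
Removing I increases the component count from 1 to 4, so I is a cut vertex.
By contrast removing F leaves 1 component; it is not a cut vertex. No other vertex is a cut vertex either.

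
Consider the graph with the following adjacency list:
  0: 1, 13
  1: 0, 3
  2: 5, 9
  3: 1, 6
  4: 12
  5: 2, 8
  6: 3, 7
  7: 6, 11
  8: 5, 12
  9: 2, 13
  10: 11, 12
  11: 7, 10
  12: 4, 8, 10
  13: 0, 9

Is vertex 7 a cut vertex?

No

Deleting 7 leaves 1 component (was 1) (its neighbors 6, 11 remain connected to each other), so 7 is not a cut vertex.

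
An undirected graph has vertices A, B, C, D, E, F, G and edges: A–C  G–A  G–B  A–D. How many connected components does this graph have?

3

E is isolated — a component by itself.
F is isolated — a component by itself.
Starting from A we can reach A, B, C, D, G. That is one component of size 5.
Total: 3 components.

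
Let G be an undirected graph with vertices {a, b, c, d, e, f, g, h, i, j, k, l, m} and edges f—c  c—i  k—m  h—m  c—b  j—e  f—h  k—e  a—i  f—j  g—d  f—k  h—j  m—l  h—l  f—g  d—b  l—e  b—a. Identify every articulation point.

f

Removing f increases the component count from 1 to 2, so f is a cut vertex.
By contrast removing g leaves 1 component; it is not a cut vertex. No other vertex is a cut vertex either.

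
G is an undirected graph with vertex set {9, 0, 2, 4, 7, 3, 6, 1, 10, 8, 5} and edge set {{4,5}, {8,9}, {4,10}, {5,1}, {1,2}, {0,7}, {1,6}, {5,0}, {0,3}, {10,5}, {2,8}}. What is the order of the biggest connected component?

Starting from 0 we can reach 0, 1, 2, 3, 4, 5, 6, 7, 8, 9, 10. That is one component of size 11.
The largest has 11 vertices.

11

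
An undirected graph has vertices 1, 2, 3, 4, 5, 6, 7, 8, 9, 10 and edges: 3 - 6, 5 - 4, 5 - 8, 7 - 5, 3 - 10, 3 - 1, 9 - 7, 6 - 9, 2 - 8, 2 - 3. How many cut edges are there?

3

The edges on the cycle 2-3-6-9-7-5-8-2 are not bridges since each lies on that cycle.
But removing 1 - 3 disconnects 1 from 3; removing 3 - 10 disconnects 3 from 10; removing 4 - 5 disconnects 4 from 5 — these are bridges.
That makes 3 bridges.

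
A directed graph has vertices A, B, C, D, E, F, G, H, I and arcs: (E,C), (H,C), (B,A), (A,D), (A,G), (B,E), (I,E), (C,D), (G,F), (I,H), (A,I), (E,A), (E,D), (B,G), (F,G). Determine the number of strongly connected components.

{A, E, I} are all mutually reachable — one SCC of size 3.
{F, G} are all mutually reachable — one SCC of size 2.
{B} is an SCC by itself.
{D} is an SCC by itself.
{H} is an SCC by itself.
(and 1 more singleton SCC)
That gives 6 strongly connected components.

6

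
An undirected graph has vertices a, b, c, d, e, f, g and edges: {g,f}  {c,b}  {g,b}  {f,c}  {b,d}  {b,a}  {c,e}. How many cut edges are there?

3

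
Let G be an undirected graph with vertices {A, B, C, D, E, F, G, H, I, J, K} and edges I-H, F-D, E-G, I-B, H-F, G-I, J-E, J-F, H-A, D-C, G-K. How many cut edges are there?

5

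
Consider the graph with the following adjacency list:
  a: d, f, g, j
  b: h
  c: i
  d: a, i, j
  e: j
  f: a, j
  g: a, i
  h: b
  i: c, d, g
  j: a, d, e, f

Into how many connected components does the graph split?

Starting from b we can reach b, h. That is one component of size 2.
Starting from a we can reach a, c, d, e, f, g, i, j. That is one component of size 8.
Total: 2 components.

2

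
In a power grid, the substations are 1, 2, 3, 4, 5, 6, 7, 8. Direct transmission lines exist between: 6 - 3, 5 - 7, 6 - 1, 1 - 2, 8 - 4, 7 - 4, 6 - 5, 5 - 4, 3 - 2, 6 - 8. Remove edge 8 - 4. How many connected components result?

8 and 4 are still connected via 8-6-5-4, so the component count stays at 1.

1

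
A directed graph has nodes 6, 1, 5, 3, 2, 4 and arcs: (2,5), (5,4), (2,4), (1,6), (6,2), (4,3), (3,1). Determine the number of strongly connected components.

1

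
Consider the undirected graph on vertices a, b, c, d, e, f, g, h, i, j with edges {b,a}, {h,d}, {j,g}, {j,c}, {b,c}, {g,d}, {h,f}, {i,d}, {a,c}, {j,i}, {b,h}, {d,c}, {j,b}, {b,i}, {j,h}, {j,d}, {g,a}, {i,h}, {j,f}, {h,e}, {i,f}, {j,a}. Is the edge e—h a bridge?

Yes

Removing e—h leaves no path between e and h: the component count goes from 1 to 2. So it is a bridge.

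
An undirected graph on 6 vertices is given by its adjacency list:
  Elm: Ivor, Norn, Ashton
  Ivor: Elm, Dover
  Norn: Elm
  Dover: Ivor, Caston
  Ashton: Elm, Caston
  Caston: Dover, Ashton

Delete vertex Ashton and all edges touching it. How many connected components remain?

1

With Ashton gone, the remaining components are: {Elm, Ivor, Norn, Dover, Caston}.
That is 1 component.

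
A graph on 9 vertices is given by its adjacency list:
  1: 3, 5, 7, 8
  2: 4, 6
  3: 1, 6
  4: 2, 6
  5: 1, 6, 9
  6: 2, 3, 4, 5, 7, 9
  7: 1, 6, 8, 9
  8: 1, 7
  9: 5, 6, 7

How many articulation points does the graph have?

Removing 6 increases the component count from 1 to 2, so 6 is a cut vertex.
By contrast removing 2 leaves 1 component; it is not a cut vertex. No other vertex is a cut vertex either.

1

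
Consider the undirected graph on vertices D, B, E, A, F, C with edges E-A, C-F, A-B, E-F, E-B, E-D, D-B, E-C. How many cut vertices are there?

Removing E increases the component count from 1 to 2, so E is a cut vertex.
By contrast removing B leaves 1 component; it is not a cut vertex. No other vertex is a cut vertex either.

1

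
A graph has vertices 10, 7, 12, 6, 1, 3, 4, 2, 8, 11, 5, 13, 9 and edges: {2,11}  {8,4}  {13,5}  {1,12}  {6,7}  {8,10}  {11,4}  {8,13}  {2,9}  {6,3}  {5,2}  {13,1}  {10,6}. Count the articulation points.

6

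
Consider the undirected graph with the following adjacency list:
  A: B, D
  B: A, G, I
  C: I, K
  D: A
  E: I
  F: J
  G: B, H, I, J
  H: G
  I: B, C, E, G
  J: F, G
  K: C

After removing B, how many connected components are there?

2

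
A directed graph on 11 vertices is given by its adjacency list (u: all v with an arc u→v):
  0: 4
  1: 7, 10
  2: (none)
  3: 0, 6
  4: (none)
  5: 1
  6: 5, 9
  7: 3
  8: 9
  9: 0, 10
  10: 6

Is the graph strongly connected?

No

There is no directed path from 1 to 2, so the graph is not strongly connected.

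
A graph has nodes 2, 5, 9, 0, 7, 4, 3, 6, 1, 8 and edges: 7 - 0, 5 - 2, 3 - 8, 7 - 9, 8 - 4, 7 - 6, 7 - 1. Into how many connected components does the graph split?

Starting from 2 we can reach 2, 5. That is one component of size 2.
Starting from 3 we can reach 3, 4, 8. That is one component of size 3.
Starting from 0 we can reach 0, 1, 6, 7, 9. That is one component of size 5.
Total: 3 components.

3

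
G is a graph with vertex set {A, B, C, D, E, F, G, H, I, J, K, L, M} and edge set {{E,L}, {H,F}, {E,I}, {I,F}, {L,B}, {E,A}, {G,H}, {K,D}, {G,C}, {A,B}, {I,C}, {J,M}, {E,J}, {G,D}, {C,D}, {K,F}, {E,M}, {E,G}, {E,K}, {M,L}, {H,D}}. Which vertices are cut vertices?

E

Removing E increases the component count from 1 to 2, so E is a cut vertex.
By contrast removing K leaves 1 component; it is not a cut vertex. No other vertex is a cut vertex either.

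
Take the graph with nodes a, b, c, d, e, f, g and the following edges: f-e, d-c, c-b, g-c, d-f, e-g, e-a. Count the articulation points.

2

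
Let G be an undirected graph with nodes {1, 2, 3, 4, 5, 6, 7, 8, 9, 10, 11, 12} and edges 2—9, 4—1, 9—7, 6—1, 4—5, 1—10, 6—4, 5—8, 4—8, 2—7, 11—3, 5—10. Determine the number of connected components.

12 is isolated — a component by itself.
Starting from 3 we can reach 3, 11. That is one component of size 2.
Starting from 2 we can reach 2, 7, 9. That is one component of size 3.
Starting from 1 we can reach 1, 4, 5, 6, 8, 10. That is one component of size 6.
Total: 4 components.

4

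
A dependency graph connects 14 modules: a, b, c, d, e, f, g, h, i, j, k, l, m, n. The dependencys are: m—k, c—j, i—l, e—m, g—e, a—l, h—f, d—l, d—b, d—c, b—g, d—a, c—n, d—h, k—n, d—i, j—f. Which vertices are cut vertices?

Removing d increases the component count from 1 to 2, so d is a cut vertex.
By contrast removing g leaves 1 component; it is not a cut vertex. No other vertex is a cut vertex either.

d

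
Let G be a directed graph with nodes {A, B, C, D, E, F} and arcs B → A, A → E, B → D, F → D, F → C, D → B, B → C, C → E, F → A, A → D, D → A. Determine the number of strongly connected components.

4

{A, B, D} are all mutually reachable — one SCC of size 3.
{E} is an SCC by itself.
{C} is an SCC by itself.
{F} is an SCC by itself.
That gives 4 strongly connected components.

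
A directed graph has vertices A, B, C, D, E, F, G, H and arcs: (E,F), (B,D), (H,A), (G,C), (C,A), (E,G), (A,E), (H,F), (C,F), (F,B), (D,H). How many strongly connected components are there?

{A, B, C, D, E, F, G, H} are all mutually reachable — one SCC of size 8.
That gives 1 strongly connected component.

1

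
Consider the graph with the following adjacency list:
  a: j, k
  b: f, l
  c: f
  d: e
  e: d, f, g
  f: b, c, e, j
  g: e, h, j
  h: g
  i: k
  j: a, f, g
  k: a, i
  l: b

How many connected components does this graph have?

Starting from a we can reach a, b, c, d, e, f, g, h, i, j, k, l. That is one component of size 12.
Total: 1 component.

1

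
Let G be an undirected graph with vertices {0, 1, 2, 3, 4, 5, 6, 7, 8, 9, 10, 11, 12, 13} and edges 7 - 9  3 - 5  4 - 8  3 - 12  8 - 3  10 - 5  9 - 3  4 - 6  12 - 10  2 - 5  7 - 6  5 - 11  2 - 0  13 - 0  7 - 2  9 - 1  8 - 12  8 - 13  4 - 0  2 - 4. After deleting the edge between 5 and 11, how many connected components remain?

2

Before removal there is 1 component.
5 - 11 is a bridge — removing it separates 5's side from 11's side.
After removal: 2 components.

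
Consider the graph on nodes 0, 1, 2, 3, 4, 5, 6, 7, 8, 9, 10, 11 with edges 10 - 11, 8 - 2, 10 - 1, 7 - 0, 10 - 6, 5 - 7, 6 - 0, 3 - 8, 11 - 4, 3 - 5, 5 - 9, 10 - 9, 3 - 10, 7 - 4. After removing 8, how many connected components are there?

With 8 gone, the remaining components are: {2}; {0, 1, 3, 4, 5, 6, 7, 9, 10, 11}.
That is 2 components.

2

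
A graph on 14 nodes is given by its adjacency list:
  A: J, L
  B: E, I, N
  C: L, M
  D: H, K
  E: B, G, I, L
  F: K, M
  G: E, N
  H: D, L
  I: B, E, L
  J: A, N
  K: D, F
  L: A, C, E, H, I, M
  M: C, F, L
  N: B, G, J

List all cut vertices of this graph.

L

Removing L increases the component count from 1 to 2, so L is a cut vertex.
By contrast removing K leaves 1 component; it is not a cut vertex. No other vertex is a cut vertex either.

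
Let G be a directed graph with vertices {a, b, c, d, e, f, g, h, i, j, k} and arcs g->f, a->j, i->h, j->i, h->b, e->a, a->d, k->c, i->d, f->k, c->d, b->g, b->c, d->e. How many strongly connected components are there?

{a, b, c, d, e, f, g, h, i, j, k} are all mutually reachable — one SCC of size 11.
That gives 1 strongly connected component.

1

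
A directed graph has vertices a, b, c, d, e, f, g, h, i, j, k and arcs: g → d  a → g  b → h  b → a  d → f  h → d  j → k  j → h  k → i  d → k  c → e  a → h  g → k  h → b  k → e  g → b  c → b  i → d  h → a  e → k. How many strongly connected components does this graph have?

{d, e, i, k} are all mutually reachable — one SCC of size 4.
{a, b, g, h} are all mutually reachable — one SCC of size 4.
{f} is an SCC by itself.
{c} is an SCC by itself.
{j} is an SCC by itself.
That gives 5 strongly connected components.

5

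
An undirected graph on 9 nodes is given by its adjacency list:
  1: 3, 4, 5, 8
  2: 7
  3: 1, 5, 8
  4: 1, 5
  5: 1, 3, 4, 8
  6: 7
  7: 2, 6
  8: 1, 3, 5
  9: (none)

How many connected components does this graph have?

9 is isolated — a component by itself.
Starting from 2 we can reach 2, 6, 7. That is one component of size 3.
Starting from 1 we can reach 1, 3, 4, 5, 8. That is one component of size 5.
Total: 3 components.

3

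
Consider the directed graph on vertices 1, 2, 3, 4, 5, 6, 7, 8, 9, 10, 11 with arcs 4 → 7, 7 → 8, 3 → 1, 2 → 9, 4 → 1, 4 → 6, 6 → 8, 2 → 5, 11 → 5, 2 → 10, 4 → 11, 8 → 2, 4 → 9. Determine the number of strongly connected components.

{4} is an SCC by itself.
{10} is an SCC by itself.
{3} is an SCC by itself.
{11} is an SCC by itself.
{7} is an SCC by itself.
(and 6 more singleton SCCs)
That gives 11 strongly connected components.

11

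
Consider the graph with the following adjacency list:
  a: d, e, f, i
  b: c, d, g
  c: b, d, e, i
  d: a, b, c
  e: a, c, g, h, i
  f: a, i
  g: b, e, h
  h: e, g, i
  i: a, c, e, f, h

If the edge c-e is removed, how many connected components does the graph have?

1

c and e are still connected via c-i-e, so the component count stays at 1.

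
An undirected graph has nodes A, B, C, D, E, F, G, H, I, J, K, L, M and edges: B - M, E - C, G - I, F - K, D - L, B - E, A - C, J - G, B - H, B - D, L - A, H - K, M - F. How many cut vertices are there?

2

Removing B increases the component count from 2 to 3, so B is a cut vertex.
Removing G increases the component count from 2 to 3, so G is a cut vertex.
By contrast removing E leaves 2 components; it is not a cut vertex. No other vertex is a cut vertex either.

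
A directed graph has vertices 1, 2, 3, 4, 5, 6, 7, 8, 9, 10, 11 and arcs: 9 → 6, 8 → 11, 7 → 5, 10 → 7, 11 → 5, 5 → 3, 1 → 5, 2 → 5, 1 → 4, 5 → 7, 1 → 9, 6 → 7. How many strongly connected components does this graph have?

10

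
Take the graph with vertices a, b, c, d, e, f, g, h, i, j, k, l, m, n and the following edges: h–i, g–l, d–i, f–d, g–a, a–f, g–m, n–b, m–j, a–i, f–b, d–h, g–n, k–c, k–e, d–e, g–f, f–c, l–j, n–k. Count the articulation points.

Removing g increases the component count from 1 to 2, so g is a cut vertex.
By contrast removing h leaves 1 component; it is not a cut vertex. No other vertex is a cut vertex either.

1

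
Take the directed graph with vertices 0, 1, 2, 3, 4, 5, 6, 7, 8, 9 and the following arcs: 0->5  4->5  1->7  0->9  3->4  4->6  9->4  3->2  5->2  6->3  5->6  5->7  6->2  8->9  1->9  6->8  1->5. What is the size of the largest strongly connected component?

{3, 4, 5, 6, 8, 9} are all mutually reachable — one SCC of size 6.
{0} is an SCC by itself.
{1} is an SCC by itself.
{7} is an SCC by itself.
{2} is an SCC by itself.
The largest has 6 vertices.

6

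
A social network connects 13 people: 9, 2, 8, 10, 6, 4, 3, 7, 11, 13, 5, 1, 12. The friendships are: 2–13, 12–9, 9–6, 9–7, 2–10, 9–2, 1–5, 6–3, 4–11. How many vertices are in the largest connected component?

8 is isolated — a component by itself.
Starting from 4 we can reach 4, 11. That is one component of size 2.
Starting from 1 we can reach 1, 5. That is one component of size 2.
Starting from 2 we can reach 2, 3, 6, 7, 9, 10, 12, 13. That is one component of size 8.
The largest has 8 vertices.

8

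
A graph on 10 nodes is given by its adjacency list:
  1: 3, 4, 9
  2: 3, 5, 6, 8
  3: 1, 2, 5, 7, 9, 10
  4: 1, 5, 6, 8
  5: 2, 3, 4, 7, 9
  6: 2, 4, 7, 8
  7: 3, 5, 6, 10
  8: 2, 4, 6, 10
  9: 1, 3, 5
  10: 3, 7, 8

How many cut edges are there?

The edges on the cycle 3-10-7-3 are not bridges since each lies on that cycle.
Every edge lies on some cycle, so there are no bridges.

0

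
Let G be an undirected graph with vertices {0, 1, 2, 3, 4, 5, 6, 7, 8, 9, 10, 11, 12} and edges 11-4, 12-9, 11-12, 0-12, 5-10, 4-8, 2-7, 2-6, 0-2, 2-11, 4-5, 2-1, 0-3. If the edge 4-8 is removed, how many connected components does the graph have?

2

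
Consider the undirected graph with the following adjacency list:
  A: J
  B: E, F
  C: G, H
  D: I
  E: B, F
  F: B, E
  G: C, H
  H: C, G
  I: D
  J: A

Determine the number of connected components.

Starting from D we can reach D, I. That is one component of size 2.
Starting from A we can reach A, J. That is one component of size 2.
Starting from B we can reach B, E, F. That is one component of size 3.
Starting from C we can reach C, G, H. That is one component of size 3.
Total: 4 components.

4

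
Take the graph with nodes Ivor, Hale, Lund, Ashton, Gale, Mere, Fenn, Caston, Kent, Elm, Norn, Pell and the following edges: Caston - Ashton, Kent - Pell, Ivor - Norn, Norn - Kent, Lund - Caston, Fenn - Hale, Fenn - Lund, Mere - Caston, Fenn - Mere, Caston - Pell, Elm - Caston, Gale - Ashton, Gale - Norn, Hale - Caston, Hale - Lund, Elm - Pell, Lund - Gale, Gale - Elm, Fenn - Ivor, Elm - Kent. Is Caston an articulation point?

Deleting Caston leaves 1 component (was 1) (its neighbors Elm, Hale, Lund, Mere, Pell, Ashton remain connected to each other), so Caston is not a cut vertex.

No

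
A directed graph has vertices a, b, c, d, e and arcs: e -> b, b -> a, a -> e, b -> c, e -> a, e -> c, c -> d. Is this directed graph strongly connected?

No

There is no directed path from c to e, so the graph is not strongly connected.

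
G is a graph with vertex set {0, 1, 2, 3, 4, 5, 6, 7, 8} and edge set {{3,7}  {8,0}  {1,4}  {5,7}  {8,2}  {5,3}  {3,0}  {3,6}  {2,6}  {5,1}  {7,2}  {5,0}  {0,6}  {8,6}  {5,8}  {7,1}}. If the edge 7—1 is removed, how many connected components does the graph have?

7 and 1 are still connected via 7-5-1, so the component count stays at 1.

1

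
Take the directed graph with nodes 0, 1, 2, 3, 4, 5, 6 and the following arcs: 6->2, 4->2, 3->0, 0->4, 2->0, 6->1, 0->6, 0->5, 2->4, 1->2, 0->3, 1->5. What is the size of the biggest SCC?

6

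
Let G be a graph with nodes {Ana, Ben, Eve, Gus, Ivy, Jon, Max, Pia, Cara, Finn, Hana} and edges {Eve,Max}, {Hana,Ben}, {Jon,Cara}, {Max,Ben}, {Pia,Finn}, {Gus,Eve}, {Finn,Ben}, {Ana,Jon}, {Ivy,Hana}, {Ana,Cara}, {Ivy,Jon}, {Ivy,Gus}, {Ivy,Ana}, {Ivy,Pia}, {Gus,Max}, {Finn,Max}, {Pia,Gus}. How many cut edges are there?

The edges on the cycle Ivy-Pia-Gus-Ivy are not bridges since each lies on that cycle.
Every edge lies on some cycle, so there are no bridges.

0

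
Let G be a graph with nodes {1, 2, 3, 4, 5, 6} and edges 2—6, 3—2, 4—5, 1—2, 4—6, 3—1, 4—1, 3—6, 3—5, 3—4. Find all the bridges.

none

The edges on the cycle 3-4-6-3 are not bridges since each lies on that cycle.
Every edge lies on some cycle, so there are no bridges.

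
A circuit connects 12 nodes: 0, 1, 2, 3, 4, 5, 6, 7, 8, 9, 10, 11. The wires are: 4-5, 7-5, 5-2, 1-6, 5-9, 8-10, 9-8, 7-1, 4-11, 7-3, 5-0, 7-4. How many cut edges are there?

The edges on the cycle 7-4-5-7 are not bridges since each lies on that cycle.
But removing 7-1 disconnects 7 from 1; removing 5-0 disconnects 5 from 0; removing 6-1 disconnects 6 from 1; removing 5-9 disconnects 5 from 9 — these are bridges.
In total 9 edges are bridges.

9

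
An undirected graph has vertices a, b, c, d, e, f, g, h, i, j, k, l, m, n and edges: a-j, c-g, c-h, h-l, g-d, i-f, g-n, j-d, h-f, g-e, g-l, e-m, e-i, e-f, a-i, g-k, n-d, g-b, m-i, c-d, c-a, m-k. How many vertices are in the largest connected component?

Starting from a we can reach a, b, c, d, e, f, g, h, i, j, k, l, m, n. That is one component of size 14.
The largest has 14 vertices.

14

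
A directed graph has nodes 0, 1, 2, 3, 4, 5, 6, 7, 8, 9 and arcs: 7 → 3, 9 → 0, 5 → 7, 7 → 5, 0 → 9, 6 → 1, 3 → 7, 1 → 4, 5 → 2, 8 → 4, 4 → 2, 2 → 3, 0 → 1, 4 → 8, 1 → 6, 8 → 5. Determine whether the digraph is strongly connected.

There is no directed path from 8 to 0, so the graph is not strongly connected.

No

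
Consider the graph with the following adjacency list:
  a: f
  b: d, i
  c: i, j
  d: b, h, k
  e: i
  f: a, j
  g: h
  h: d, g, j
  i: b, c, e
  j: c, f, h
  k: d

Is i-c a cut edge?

No

After removing i-c, the path i-b-d-h-j-c still connects them, so the edge is not a bridge.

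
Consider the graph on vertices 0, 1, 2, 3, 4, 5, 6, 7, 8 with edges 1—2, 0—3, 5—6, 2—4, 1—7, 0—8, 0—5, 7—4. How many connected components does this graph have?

2

Starting from 1 we can reach 1, 2, 4, 7. That is one component of size 4.
Starting from 0 we can reach 0, 3, 5, 6, 8. That is one component of size 5.
Total: 2 components.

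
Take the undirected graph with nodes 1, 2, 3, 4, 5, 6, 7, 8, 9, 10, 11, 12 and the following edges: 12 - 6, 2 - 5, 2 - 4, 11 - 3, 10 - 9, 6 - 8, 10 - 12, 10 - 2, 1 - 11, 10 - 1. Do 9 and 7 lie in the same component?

No

The component containing 9 is {1, 2, 3, 4, 5, 6, 8, 9, 10, 11, 12}, and 7 is not in it.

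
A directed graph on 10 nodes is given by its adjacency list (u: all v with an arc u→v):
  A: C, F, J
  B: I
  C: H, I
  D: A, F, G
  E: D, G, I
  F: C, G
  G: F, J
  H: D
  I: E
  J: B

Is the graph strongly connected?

Yes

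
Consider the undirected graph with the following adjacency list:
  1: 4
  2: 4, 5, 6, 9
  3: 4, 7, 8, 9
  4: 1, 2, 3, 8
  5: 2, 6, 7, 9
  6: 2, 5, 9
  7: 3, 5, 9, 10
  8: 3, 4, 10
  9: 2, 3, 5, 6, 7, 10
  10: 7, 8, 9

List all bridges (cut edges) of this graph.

The edges on the cycle 2-4-3-7-9-6-2 are not bridges since each lies on that cycle.
But removing 4-1 disconnects 4 from 1 — this is a bridge.

1-4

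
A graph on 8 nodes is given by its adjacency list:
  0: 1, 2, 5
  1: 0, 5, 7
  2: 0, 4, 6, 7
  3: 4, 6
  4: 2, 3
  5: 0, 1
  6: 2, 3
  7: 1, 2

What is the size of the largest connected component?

8

Starting from 0 we can reach 0, 1, 2, 3, 4, 5, 6, 7. That is one component of size 8.
The largest has 8 vertices.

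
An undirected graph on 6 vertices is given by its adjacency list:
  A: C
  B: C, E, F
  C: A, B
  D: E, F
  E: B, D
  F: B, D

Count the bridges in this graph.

The edges on the cycle D-E-B-F-D are not bridges since each lies on that cycle.
But removing C-A disconnects C from A; removing B-C disconnects B from C — these are bridges.
That makes 2 bridges.

2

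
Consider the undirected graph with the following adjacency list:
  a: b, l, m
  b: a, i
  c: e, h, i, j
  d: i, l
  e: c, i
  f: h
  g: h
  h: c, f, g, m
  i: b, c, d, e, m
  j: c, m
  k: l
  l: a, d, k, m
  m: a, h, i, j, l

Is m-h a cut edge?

After removing m-h, the path m-i-c-h still connects them, so the edge is not a bridge.

No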